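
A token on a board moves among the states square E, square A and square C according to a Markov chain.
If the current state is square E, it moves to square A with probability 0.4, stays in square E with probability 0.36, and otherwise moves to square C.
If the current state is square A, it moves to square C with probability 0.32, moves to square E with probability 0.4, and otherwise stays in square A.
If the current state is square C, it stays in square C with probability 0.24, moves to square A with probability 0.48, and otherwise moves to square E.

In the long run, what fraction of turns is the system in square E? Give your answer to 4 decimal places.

0.3534

Let the stationary distribution be π with π = πP and π_1 + π_2 + π_3 = 1.
π_1 = 0.36·π_1 + 0.4·π_2 + 0.28·π_3
π_2 = 0.4·π_1 + 0.28·π_2 + 0.48·π_3
Solving with the normalization constraint gives π = (0.3534, 0.3764, 0.2701).
So the stationary probability of square E is 0.3534.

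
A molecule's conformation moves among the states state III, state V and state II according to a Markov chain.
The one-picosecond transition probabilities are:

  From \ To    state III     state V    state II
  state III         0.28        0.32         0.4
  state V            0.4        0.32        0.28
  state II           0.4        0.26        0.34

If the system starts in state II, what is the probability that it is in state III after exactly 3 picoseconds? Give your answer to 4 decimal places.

0.3578

Propagate the distribution vector 3 picoseconds from state II.
After 0 picoseconds: (0.0000, 0.0000, 1.0000)
After 1 picosecond: (0.4000, 0.2600, 0.3400)
After 2 picoseconds: (0.3520, 0.2996, 0.3484)
After 3 picoseconds: (0.3578, 0.2991, 0.3431)
P(in state III after 3 picoseconds) = 0.3578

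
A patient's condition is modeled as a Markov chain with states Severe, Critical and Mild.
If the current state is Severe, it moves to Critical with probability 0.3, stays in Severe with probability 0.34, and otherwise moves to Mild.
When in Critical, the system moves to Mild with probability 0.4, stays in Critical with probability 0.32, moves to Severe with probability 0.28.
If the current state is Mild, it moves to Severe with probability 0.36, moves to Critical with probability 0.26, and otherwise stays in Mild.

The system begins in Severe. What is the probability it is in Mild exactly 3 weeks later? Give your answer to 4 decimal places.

Propagate the distribution vector 3 weeks from Severe.
After 0 weeks: (1.0000, 0.0000, 0.0000)
After 1 week: (0.3400, 0.3000, 0.3600)
After 2 weeks: (0.3292, 0.2916, 0.3792)
After 3 weeks: (0.3301, 0.2907, 0.3792)
P(in Mild after 3 weeks) = 0.3792

0.3792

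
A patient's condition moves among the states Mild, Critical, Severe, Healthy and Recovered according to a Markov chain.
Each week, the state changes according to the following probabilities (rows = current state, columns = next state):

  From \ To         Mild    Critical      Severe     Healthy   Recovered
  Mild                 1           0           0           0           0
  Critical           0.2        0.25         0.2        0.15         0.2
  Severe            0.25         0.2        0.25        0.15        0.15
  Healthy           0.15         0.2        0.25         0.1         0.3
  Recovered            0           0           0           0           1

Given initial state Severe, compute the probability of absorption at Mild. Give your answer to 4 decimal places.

0.5531

Let h(s) be the probability of absorption at Mild starting from transient state s. Then h(Mild) = 1 and h(Recovered) = 0. By first-step analysis:
h(Critical) = 0.2·1 + 0.25·h(Critical) + 0.2·h(Severe) + 0.15·h(Healthy) + 0.2·0
h(Severe) = 0.25·1 + 0.2·h(Critical) + 0.25·h(Severe) + 0.15·h(Healthy) + 0.15·0
h(Healthy) = 0.15·1 + 0.2·h(Critical) + 0.25·h(Severe) + 0.1·h(Healthy) + 0.3·0
Solving: h(Critical) = 0.5005, h(Severe) = 0.5531, h(Healthy) = 0.4315.
Starting from Severe, the probability is 0.5531.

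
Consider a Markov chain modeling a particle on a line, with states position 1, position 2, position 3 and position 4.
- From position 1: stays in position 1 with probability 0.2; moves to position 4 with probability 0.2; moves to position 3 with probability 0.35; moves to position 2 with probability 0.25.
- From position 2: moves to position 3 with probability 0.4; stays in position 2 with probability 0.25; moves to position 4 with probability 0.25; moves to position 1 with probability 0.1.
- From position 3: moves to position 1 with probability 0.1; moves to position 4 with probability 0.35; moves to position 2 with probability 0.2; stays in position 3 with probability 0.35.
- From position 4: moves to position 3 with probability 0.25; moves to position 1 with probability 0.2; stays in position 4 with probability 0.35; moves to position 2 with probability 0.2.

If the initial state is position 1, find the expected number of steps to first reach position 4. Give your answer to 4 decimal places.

3.7617

Let t(s) be the expected number of steps to first reach position 4 from state s, with t(position 4) = 0. Conditioning on the first step:
t(position 1) = 1 + 0.2·t(position 1) + 0.25·t(position 2) + 0.35·t(position 3)
t(position 2) = 1 + 0.1·t(position 1) + 0.25·t(position 2) + 0.4·t(position 3)
t(position 3) = 1 + 0.1·t(position 1) + 0.2·t(position 2) + 0.35·t(position 3)
Solving: t(position 1) = 3.7617, t(position 2) = 3.5460, t(position 3) = 3.2083.
Expected steps from position 1 to position 4: 3.7617.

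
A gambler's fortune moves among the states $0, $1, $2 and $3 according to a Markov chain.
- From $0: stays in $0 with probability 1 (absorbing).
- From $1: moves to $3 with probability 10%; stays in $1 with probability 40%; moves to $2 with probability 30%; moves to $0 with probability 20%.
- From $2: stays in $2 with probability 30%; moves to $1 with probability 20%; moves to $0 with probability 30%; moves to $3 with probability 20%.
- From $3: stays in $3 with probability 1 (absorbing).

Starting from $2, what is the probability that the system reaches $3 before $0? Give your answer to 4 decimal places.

Let h(s) be the probability of absorption at $3 starting from transient state s. Then h($3) = 1 and h($0) = 0. By first-step analysis:
h($1) = 0.2·0 + 0.4·h($1) + 0.3·h($2) + 0.1·1
h($2) = 0.3·0 + 0.2·h($1) + 0.3·h($2) + 0.2·1
Solving: h($1) = 0.3611, h($2) = 0.3889.
Starting from $2, the probability is 0.3889.

0.3889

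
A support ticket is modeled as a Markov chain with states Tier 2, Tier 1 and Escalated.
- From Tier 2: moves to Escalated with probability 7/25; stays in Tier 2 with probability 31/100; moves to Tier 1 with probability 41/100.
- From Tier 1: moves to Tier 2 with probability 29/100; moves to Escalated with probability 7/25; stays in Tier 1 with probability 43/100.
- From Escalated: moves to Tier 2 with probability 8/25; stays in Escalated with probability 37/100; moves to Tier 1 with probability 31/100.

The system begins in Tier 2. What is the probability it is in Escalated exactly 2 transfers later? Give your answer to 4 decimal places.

Sum over the intermediate state after 1 transfer:
P = P(Tier 2→Tier 2)·P(Tier 2→Escalated) + P(Tier 2→Tier 1)·P(Tier 1→Escalated) + P(Tier 2→Escalated)·P(Escalated→Escalated)
  = 0.31×0.28 + 0.41×0.28 + 0.28×0.37
  = 0.0868 + 0.1148 + 0.1036 = 0.3052

0.3052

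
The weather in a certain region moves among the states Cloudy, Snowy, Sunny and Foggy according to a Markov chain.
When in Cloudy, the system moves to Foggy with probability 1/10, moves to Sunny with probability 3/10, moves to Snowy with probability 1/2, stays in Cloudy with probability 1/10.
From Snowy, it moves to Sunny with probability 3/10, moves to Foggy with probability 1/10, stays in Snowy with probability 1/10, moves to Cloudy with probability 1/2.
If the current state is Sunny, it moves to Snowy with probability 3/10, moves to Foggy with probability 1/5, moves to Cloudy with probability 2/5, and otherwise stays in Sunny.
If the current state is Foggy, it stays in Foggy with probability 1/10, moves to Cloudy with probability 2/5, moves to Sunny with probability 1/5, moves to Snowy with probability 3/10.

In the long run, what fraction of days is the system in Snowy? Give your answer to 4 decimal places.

Let the stationary distribution be π with π = πP and π_1 + π_2 + π_3 + π_4 = 1.
π_1 = 0.1·π_1 + 0.5·π_2 + 0.4·π_3 + 0.4·π_4
π_2 = 0.5·π_1 + 0.1·π_2 + 0.3·π_3 + 0.3·π_4
π_3 = 0.3·π_1 + 0.3·π_2 + 0.1·π_3 + 0.2·π_4
Solving with the normalization constraint gives π = (0.3312, 0.3052, 0.2397, 0.1240).
So the stationary probability of Snowy is 0.3052.

0.3052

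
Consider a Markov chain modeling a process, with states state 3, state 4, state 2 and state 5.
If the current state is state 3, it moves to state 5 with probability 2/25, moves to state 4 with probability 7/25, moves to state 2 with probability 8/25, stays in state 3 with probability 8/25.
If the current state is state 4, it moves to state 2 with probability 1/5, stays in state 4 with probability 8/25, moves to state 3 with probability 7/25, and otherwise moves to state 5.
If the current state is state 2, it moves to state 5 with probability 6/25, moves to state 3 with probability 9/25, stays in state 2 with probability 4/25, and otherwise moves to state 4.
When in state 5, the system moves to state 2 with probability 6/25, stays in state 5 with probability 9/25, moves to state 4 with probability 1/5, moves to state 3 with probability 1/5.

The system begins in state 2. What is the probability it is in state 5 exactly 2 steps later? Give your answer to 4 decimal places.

Propagate the distribution vector 2 steps from state 2.
After 0 steps: (0.0000, 0.0000, 1.0000, 0.0000)
After 1 step: (0.3600, 0.2400, 0.1600, 0.2400)
After 2 steps: (0.2880, 0.2640, 0.2464, 0.2016)
P(in state 5 after 2 steps) = 0.2016

0.2016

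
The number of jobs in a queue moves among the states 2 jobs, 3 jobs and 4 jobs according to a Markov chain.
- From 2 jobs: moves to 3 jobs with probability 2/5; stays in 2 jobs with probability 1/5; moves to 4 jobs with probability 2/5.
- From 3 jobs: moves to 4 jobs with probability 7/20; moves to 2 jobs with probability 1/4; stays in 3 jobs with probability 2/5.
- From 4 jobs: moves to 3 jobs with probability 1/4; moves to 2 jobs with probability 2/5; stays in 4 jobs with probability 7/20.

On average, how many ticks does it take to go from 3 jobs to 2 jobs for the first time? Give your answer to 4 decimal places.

3.3058

Let t(s) be the expected number of ticks to first reach 2 jobs from state s, with t(2 jobs) = 0. Conditioning on the first tick:
t(3 jobs) = 1 + 0.4·t(3 jobs) + 0.35·t(4 jobs)
t(4 jobs) = 1 + 0.25·t(3 jobs) + 0.35·t(4 jobs)
Solving: t(3 jobs) = 3.3058, t(4 jobs) = 2.8099.
Expected ticks from 3 jobs to 2 jobs: 3.3058.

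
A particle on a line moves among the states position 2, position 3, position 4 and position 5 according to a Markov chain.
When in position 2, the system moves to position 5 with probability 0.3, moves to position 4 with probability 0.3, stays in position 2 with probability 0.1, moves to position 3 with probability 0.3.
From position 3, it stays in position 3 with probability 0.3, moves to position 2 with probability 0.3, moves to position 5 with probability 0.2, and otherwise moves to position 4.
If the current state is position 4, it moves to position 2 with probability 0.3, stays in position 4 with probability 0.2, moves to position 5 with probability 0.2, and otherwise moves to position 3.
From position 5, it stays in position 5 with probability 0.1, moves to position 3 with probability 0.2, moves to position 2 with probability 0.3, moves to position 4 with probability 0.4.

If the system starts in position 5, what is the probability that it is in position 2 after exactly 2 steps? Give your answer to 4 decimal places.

0.2400

Propagate the distribution vector 2 steps from position 5.
After 0 steps: (0.0000, 0.0000, 0.0000, 1.0000)
After 1 step: (0.3000, 0.2000, 0.4000, 0.1000)
After 2 steps: (0.2400, 0.2900, 0.2500, 0.2200)
P(in position 2 after 2 steps) = 0.2400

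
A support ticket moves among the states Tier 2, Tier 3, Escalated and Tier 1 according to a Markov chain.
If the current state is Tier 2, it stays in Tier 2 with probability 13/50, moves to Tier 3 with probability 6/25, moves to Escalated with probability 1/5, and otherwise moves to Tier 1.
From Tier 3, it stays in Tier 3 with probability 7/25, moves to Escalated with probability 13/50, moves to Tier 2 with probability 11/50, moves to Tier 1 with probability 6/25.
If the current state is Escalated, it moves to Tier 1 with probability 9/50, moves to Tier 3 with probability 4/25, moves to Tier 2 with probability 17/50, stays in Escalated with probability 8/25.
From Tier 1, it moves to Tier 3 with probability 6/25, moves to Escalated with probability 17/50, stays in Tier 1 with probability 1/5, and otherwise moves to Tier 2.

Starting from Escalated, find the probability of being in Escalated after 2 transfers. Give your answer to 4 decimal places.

Propagate the distribution vector 2 transfers from Escalated.
After 0 transfers: (0.0000, 0.0000, 1.0000, 0.0000)
After 1 transfer: (0.3400, 0.1600, 0.3200, 0.1800)
After 2 transfers: (0.2720, 0.2208, 0.2732, 0.2340)
P(in Escalated after 2 transfers) = 0.2732

0.2732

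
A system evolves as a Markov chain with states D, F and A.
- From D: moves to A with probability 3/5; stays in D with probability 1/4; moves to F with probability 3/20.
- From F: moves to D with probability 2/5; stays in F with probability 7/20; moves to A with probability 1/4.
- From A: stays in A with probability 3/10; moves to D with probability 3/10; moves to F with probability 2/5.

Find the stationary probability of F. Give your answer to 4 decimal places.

Let the stationary distribution be π with π = πP and π_1 + π_2 + π_3 = 1.
π_1 = 0.25·π_1 + 0.4·π_2 + 0.3·π_3
π_2 = 0.15·π_1 + 0.35·π_2 + 0.4·π_3
Solving with the normalization constraint gives π = (0.3149, 0.3060, 0.3792).
So the stationary probability of F is 0.3060.

0.3060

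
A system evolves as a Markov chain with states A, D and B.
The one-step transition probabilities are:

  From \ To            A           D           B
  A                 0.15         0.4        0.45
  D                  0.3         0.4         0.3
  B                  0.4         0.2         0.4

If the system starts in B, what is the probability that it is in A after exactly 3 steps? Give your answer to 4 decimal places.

0.2980

Propagate the distribution vector 3 steps from B.
After 0 steps: (0.0000, 0.0000, 1.0000)
After 1 step: (0.4000, 0.2000, 0.4000)
After 2 steps: (0.2800, 0.3200, 0.4000)
After 3 steps: (0.2980, 0.3200, 0.3820)
P(in A after 3 steps) = 0.2980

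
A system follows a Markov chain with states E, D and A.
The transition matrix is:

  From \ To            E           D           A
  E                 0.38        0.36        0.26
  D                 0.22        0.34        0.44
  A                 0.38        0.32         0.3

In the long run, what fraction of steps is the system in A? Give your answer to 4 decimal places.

Let the stationary distribution be π with π = πP and π_1 + π_2 + π_3 = 1.
π_1 = 0.38·π_1 + 0.22·π_2 + 0.38·π_3
π_2 = 0.36·π_1 + 0.34·π_2 + 0.32·π_3
Solving with the normalization constraint gives π = (0.3256, 0.3398, 0.3345).
So the stationary probability of A is 0.3345.

0.3345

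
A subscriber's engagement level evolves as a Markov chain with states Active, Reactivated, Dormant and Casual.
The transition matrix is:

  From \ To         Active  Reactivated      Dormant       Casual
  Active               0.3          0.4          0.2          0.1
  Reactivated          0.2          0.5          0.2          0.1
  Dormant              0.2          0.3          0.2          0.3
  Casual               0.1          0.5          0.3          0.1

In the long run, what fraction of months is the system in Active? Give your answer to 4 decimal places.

0.2063

Let the stationary distribution be π with π = πP and π_1 + π_2 + π_3 + π_4 = 1.
π_1 = 0.3·π_1 + 0.2·π_2 + 0.2·π_3 + 0.1·π_4
π_2 = 0.4·π_1 + 0.5·π_2 + 0.3·π_3 + 0.5·π_4
π_3 = 0.2·π_1 + 0.2·π_2 + 0.2·π_3 + 0.3·π_4
Solving with the normalization constraint gives π = (0.2063, 0.4365, 0.2143, 0.1429).
So the stationary probability of Active is 0.2063.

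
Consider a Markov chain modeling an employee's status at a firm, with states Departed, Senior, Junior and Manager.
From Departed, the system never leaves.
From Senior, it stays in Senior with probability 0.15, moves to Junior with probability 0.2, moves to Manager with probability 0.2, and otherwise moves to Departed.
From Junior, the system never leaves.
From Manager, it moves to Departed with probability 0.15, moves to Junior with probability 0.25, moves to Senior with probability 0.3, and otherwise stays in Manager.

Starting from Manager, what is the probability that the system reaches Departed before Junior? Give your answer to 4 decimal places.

Let h(s) be the probability of absorption at Departed starting from transient state s. Then h(Departed) = 1 and h(Junior) = 0. By first-step analysis:
h(Senior) = 0.45·1 + 0.15·h(Senior) + 0.2·0 + 0.2·h(Manager)
h(Manager) = 0.15·1 + 0.3·h(Senior) + 0.25·0 + 0.3·h(Manager)
Solving: h(Senior) = 0.6449, h(Manager) = 0.4907.
Starting from Manager, the probability is 0.4907.

0.4907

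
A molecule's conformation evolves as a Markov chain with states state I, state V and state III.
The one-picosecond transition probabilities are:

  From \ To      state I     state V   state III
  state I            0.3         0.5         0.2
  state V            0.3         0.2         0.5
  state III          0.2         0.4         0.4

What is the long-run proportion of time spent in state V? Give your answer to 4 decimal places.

0.3551

Let the stationary distribution be π with π = πP and π_1 + π_2 + π_3 = 1.
π_1 = 0.3·π_1 + 0.3·π_2 + 0.2·π_3
π_2 = 0.5·π_1 + 0.2·π_2 + 0.4·π_3
Solving with the normalization constraint gives π = (0.2617, 0.3551, 0.3832).
So the stationary probability of state V is 0.3551.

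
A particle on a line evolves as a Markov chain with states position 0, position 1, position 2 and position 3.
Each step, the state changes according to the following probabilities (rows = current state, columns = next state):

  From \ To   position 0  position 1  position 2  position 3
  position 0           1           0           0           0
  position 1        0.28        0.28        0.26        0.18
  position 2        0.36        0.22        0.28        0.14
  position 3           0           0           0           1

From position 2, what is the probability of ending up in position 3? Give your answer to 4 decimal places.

0.3044

Let h(s) be the probability of absorption at position 3 starting from transient state s. Then h(position 3) = 1 and h(position 0) = 0. By first-step analysis:
h(position 1) = 0.28·0 + 0.28·h(position 1) + 0.26·h(position 2) + 0.18·1
h(position 2) = 0.36·0 + 0.22·h(position 1) + 0.28·h(position 2) + 0.14·1
Solving: h(position 1) = 0.3599, h(position 2) = 0.3044.
Starting from position 2, the probability is 0.3044.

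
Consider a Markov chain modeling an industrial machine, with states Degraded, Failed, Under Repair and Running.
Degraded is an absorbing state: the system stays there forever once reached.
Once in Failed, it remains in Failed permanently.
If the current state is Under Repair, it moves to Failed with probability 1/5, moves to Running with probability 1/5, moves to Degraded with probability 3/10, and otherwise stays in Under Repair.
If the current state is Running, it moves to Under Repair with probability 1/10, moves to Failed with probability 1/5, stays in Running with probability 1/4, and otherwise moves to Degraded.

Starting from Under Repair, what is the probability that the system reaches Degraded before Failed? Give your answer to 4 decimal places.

Let h(s) be the probability of absorption at Degraded starting from transient state s. Then h(Degraded) = 1 and h(Failed) = 0. By first-step analysis:
h(Under Repair) = 0.3·1 + 0.2·0 + 0.3·h(Under Repair) + 0.2·h(Running)
h(Running) = 0.45·1 + 0.2·0 + 0.1·h(Under Repair) + 0.25·h(Running)
Solving: h(Under Repair) = 0.6238, h(Running) = 0.6832.
Starting from Under Repair, the probability is 0.6238.

0.6238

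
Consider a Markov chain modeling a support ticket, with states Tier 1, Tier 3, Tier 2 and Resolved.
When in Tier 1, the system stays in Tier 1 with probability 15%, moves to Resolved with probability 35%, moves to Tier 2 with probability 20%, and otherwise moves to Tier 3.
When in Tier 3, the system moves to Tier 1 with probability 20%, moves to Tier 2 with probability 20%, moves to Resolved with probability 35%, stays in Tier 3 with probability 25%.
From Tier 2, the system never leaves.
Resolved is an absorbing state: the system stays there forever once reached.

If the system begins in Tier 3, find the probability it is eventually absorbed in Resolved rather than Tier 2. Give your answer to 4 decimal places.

Let h(s) be the probability of absorption at Resolved starting from transient state s. Then h(Resolved) = 1 and h(Tier 2) = 0. By first-step analysis:
h(Tier 1) = 0.15·h(Tier 1) + 0.3·h(Tier 3) + 0.2·0 + 0.35·1
h(Tier 3) = 0.2·h(Tier 1) + 0.25·h(Tier 3) + 0.2·0 + 0.35·1
Solving: h(Tier 1) = 0.6364, h(Tier 3) = 0.6364.
Starting from Tier 3, the probability is 0.6364.

0.6364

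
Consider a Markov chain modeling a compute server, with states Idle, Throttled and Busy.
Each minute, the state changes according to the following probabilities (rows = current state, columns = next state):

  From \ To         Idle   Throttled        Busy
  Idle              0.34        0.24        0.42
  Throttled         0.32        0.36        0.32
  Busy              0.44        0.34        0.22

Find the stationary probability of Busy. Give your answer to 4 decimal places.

Let the stationary distribution be π with π = πP and π_1 + π_2 + π_3 = 1.
π_1 = 0.34·π_1 + 0.32·π_2 + 0.44·π_3
π_2 = 0.24·π_1 + 0.36·π_2 + 0.34·π_3
Solving with the normalization constraint gives π = (0.3662, 0.3096, 0.3242).
So the stationary probability of Busy is 0.3242.

0.3242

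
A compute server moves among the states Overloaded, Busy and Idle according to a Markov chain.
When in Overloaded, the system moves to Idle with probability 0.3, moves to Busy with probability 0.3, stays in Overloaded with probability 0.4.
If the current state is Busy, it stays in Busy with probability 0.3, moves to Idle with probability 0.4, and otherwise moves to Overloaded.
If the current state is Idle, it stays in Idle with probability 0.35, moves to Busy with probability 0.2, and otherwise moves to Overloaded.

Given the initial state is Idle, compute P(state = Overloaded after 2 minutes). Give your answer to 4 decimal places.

Sum over the intermediate state after 1 minute:
P = P(Idle→Overloaded)·P(Overloaded→Overloaded) + P(Idle→Busy)·P(Busy→Overloaded) + P(Idle→Idle)·P(Idle→Overloaded)
  = 0.45×0.4 + 0.2×0.3 + 0.35×0.45
  = 0.1800 + 0.0600 + 0.1575 = 0.3975

0.3975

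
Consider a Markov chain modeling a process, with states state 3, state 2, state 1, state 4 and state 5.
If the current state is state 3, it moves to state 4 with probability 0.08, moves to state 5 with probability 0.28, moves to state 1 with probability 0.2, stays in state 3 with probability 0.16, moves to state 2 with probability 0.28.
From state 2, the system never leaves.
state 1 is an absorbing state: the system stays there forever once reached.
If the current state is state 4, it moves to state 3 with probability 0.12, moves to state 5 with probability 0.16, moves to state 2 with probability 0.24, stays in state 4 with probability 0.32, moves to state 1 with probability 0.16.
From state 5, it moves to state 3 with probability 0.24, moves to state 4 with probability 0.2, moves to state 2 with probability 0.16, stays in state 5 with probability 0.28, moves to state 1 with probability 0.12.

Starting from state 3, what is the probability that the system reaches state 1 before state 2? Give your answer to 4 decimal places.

Let h(s) be the probability of absorption at state 1 starting from transient state s. Then h(state 1) = 1 and h(state 2) = 0. By first-step analysis:
h(state 3) = 0.16·h(state 3) + 0.28·0 + 0.2·1 + 0.08·h(state 4) + 0.28·h(state 5)
h(state 4) = 0.12·h(state 3) + 0.24·0 + 0.16·1 + 0.32·h(state 4) + 0.16·h(state 5)
h(state 5) = 0.24·h(state 3) + 0.16·0 + 0.12·1 + 0.2·h(state 4) + 0.28·h(state 5)
Solving: h(state 3) = 0.4164, h(state 4) = 0.4073, h(state 5) = 0.4186.
Starting from state 3, the probability is 0.4164.

0.4164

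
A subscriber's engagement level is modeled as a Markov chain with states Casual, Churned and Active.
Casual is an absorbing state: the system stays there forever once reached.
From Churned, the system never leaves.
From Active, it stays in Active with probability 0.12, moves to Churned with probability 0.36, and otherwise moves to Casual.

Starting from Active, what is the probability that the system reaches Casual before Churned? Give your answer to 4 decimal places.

0.5909

Let h(s) be the probability of absorption at Casual starting from transient state s. Then h(Casual) = 1 and h(Churned) = 0. By first-step analysis:
h(Active) = 0.52·1 + 0.36·0 + 0.12·h(Active)
Solving: h(Active) = 0.5909.
Starting from Active, the probability is 0.5909.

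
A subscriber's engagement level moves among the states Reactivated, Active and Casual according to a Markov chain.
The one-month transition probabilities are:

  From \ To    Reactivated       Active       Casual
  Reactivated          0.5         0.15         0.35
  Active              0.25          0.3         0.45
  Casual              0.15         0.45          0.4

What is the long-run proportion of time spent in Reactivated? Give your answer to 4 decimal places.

Let the stationary distribution be π with π = πP and π_1 + π_2 + π_3 = 1.
π_1 = 0.5·π_1 + 0.25·π_2 + 0.15·π_3
π_2 = 0.15·π_1 + 0.3·π_2 + 0.45·π_3
Solving with the normalization constraint gives π = (0.2797, 0.3183, 0.4019).
So the stationary probability of Reactivated is 0.2797.

0.2797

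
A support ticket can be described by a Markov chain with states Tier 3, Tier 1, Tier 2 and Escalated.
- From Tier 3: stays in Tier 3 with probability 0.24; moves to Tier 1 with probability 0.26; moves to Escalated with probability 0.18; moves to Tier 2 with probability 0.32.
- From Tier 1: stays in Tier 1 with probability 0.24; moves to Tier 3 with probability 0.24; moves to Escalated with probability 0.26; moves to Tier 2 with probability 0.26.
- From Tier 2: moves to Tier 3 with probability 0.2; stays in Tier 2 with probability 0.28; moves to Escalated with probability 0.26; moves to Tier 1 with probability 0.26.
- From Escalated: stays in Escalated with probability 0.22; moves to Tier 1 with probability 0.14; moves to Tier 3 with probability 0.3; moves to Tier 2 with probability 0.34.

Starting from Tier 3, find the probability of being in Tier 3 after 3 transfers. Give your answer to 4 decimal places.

0.2422

Propagate the distribution vector 3 transfers from Tier 3.
After 0 transfers: (1.0000, 0.0000, 0.0000, 0.0000)
After 1 transfer: (0.2400, 0.2600, 0.3200, 0.1800)
After 2 transfers: (0.2380, 0.2332, 0.2952, 0.2336)
After 3 transfers: (0.2422, 0.2273, 0.2989, 0.2316)
P(in Tier 3 after 3 transfers) = 0.2422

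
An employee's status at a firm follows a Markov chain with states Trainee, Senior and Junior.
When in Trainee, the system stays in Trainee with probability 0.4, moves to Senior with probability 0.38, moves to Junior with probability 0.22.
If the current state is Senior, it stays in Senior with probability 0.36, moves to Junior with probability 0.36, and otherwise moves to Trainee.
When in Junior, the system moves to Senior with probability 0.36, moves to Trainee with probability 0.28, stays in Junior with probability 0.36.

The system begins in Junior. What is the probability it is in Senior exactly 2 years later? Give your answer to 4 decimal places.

0.3656

Sum over the intermediate state after 1 year:
P = P(Junior→Trainee)·P(Trainee→Senior) + P(Junior→Senior)·P(Senior→Senior) + P(Junior→Junior)·P(Junior→Senior)
  = 0.28×0.38 + 0.36×0.36 + 0.36×0.36
  = 0.1064 + 0.1296 + 0.1296 = 0.3656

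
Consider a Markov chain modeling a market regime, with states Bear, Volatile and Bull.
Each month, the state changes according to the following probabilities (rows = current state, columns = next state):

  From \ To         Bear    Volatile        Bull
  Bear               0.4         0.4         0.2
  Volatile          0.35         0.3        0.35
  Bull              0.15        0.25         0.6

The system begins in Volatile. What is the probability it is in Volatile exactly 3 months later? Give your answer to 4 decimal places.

0.3105

Propagate the distribution vector 3 months from Volatile.
After 0 months: (0.0000, 1.0000, 0.0000)
After 1 month: (0.3500, 0.3000, 0.3500)
After 2 months: (0.2975, 0.3175, 0.3850)
After 3 months: (0.2879, 0.3105, 0.4016)
P(in Volatile after 3 months) = 0.3105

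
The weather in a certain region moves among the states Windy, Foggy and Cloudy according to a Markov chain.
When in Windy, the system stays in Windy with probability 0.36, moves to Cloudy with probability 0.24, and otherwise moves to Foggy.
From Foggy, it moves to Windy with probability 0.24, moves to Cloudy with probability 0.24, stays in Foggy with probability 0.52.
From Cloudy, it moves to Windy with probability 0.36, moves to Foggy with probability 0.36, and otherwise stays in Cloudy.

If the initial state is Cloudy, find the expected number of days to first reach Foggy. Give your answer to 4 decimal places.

Let t(s) be the expected number of days to first reach Foggy from state s, with t(Foggy) = 0. Conditioning on the first day:
t(Windy) = 1 + 0.36·t(Windy) + 0.24·t(Cloudy)
t(Cloudy) = 1 + 0.36·t(Windy) + 0.28·t(Cloudy)
Solving: t(Windy) = 2.5641, t(Cloudy) = 2.6709.
Expected days from Cloudy to Foggy: 2.6709.

2.6709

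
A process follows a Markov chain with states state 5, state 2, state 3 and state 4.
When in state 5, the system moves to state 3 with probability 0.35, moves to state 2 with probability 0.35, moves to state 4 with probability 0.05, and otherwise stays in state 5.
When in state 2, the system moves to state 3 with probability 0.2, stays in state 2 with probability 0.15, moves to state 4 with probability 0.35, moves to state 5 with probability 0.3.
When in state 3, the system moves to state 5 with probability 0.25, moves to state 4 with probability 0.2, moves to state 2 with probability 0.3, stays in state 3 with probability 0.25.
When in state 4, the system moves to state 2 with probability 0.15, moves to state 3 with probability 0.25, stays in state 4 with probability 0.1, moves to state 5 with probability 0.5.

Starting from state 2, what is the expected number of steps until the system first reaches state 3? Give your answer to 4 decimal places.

Let t(s) be the expected number of steps to first reach state 3 from state s, with t(state 3) = 0. Conditioning on the first step:
t(state 5) = 1 + 0.25·t(state 5) + 0.35·t(state 2) + 0.05·t(state 4)
t(state 2) = 1 + 0.3·t(state 5) + 0.15·t(state 2) + 0.35·t(state 4)
t(state 4) = 1 + 0.5·t(state 5) + 0.15·t(state 2) + 0.1·t(state 4)
Solving: t(state 5) = 3.3791, t(state 2) = 3.8648, t(state 4) = 3.6325.
Expected steps from state 2 to state 3: 3.8648.

3.8648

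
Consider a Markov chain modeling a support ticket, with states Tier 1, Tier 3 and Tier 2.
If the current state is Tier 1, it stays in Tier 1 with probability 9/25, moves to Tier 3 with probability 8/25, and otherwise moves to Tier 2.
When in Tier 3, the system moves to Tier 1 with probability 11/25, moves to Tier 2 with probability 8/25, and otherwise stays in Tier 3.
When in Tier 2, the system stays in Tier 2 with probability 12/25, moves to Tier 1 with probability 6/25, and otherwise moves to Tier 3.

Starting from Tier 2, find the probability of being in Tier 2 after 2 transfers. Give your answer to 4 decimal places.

0.3968

Sum over the intermediate state after 1 transfer:
P = P(Tier 2→Tier 1)·P(Tier 1→Tier 2) + P(Tier 2→Tier 3)·P(Tier 3→Tier 2) + P(Tier 2→Tier 2)·P(Tier 2→Tier 2)
  = 0.24×0.32 + 0.28×0.32 + 0.48×0.48
  = 0.0768 + 0.0896 + 0.2304 = 0.3968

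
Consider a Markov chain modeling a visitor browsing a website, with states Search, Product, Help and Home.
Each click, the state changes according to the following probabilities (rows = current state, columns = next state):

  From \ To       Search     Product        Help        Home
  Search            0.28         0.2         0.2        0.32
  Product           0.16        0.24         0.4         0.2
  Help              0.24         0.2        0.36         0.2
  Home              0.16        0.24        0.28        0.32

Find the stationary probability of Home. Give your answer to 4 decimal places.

0.2560

Let the stationary distribution be π with π = πP and π_1 + π_2 + π_3 + π_4 = 1.
π_1 = 0.28·π_1 + 0.16·π_2 + 0.24·π_3 + 0.16·π_4
π_2 = 0.2·π_1 + 0.24·π_2 + 0.2·π_3 + 0.24·π_4
π_3 = 0.2·π_1 + 0.4·π_2 + 0.36·π_3 + 0.28·π_4
Solving with the normalization constraint gives π = (0.2104, 0.2190, 0.3146, 0.2560).
So the stationary probability of Home is 0.2560.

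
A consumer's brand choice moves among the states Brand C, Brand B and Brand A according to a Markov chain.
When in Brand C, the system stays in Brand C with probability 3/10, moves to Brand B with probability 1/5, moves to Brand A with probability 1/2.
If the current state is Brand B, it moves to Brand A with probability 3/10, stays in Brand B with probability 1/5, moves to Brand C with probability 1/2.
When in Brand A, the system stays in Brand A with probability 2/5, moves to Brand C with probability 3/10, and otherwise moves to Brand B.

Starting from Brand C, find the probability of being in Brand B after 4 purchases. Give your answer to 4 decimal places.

0.2409

Propagate the distribution vector 4 purchases from Brand C.
After 0 purchases: (1.0000, 0.0000, 0.0000)
After 1 purchase: (0.3000, 0.2000, 0.5000)
After 2 purchases: (0.3400, 0.2500, 0.4100)
After 3 purchases: (0.3500, 0.2410, 0.4090)
After 4 purchases: (0.3482, 0.2409, 0.4109)
P(in Brand B after 4 purchases) = 0.2409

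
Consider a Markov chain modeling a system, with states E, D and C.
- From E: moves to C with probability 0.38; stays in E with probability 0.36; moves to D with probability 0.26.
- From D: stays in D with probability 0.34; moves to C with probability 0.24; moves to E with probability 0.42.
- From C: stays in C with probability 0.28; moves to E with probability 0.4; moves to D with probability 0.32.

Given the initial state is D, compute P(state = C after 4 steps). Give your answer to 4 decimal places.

0.3069

Propagate the distribution vector 4 steps from D.
After 0 steps: (0.0000, 1.0000, 0.0000)
After 1 step: (0.4200, 0.3400, 0.2400)
After 2 steps: (0.3900, 0.3016, 0.3084)
After 3 steps: (0.3904, 0.3026, 0.3069)
After 4 steps: (0.3904, 0.3026, 0.3069)
P(in C after 4 steps) = 0.3069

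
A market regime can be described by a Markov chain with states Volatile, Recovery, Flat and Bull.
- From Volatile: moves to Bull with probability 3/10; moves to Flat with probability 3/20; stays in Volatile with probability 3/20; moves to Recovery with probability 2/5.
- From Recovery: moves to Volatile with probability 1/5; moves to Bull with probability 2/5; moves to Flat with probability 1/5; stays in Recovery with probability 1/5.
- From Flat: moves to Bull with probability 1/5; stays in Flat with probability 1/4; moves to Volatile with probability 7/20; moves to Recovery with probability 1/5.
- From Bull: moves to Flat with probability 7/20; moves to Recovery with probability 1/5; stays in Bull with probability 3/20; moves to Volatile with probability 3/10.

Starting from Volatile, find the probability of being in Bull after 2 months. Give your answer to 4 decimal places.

0.2800

Propagate the distribution vector 2 months from Volatile.
After 0 months: (1.0000, 0.0000, 0.0000, 0.0000)
After 1 month: (0.1500, 0.4000, 0.1500, 0.3000)
After 2 months: (0.2450, 0.2300, 0.2450, 0.2800)
P(in Bull after 2 months) = 0.2800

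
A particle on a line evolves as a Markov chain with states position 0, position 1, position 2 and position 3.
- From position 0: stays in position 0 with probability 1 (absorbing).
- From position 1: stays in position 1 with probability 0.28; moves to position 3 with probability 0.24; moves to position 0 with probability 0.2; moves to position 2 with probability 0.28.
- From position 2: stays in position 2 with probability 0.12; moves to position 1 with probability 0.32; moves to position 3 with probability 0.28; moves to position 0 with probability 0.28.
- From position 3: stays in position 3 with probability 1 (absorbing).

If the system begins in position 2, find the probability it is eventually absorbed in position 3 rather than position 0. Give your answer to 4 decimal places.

0.5118

Let h(s) be the probability of absorption at position 3 starting from transient state s. Then h(position 3) = 1 and h(position 0) = 0. By first-step analysis:
h(position 1) = 0.2·0 + 0.28·h(position 1) + 0.28·h(position 2) + 0.24·1
h(position 2) = 0.28·0 + 0.32·h(position 1) + 0.12·h(position 2) + 0.28·1
Solving: h(position 1) = 0.5324, h(position 2) = 0.5118.
Starting from position 2, the probability is 0.5118.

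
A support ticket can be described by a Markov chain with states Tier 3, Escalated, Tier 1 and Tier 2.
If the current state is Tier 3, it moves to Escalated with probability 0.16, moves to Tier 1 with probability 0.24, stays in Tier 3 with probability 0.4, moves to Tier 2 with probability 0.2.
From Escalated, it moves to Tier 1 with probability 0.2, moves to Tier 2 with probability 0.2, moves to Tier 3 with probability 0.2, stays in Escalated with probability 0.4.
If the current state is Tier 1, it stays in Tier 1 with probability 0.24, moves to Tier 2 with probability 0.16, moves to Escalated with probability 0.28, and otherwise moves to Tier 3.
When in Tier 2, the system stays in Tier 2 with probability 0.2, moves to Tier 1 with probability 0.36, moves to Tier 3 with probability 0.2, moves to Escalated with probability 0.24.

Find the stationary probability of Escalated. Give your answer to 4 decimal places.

0.2703

Let the stationary distribution be π with π = πP and π_1 + π_2 + π_3 + π_4 = 1.
π_1 = 0.4·π_1 + 0.2·π_2 + 0.32·π_3 + 0.2·π_4
π_2 = 0.16·π_1 + 0.4·π_2 + 0.28·π_3 + 0.24·π_4
π_3 = 0.24·π_1 + 0.2·π_2 + 0.24·π_3 + 0.36·π_4
Solving with the normalization constraint gives π = (0.2878, 0.2703, 0.2520, 0.1899).
So the stationary probability of Escalated is 0.2703.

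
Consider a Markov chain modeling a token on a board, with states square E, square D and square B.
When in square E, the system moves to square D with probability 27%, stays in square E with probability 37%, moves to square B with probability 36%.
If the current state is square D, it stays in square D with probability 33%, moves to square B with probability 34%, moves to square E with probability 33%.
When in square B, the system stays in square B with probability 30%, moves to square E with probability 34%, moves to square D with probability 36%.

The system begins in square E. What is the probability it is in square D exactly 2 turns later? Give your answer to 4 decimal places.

Sum over the intermediate state after 1 turn:
P = P(square E→square E)·P(square E→square D) + P(square E→square D)·P(square D→square D) + P(square E→square B)·P(square B→square D)
  = 0.37×0.27 + 0.27×0.33 + 0.36×0.36
  = 0.0999 + 0.0891 + 0.1296 = 0.3186

0.3186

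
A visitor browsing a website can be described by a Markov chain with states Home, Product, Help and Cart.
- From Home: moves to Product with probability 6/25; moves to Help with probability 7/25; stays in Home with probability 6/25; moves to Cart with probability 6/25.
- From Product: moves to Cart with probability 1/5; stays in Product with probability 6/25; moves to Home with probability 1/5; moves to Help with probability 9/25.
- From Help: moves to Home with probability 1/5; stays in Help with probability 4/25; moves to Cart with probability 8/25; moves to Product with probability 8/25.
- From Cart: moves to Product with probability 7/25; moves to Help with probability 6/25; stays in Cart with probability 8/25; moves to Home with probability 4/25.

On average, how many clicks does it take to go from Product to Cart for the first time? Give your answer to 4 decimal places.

Let t(s) be the expected number of clicks to first reach Cart from state s, with t(Cart) = 0. Conditioning on the first click:
t(Home) = 1 + 0.24·t(Home) + 0.24·t(Product) + 0.28·t(Help)
t(Product) = 1 + 0.2·t(Home) + 0.24·t(Product) + 0.36·t(Help)
t(Help) = 1 + 0.2·t(Home) + 0.32·t(Product) + 0.16·t(Help)
Solving: t(Home) = 3.9835, t(Product) = 4.1209, t(Help) = 3.7088.
Expected clicks from Product to Cart: 4.1209.

4.1209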